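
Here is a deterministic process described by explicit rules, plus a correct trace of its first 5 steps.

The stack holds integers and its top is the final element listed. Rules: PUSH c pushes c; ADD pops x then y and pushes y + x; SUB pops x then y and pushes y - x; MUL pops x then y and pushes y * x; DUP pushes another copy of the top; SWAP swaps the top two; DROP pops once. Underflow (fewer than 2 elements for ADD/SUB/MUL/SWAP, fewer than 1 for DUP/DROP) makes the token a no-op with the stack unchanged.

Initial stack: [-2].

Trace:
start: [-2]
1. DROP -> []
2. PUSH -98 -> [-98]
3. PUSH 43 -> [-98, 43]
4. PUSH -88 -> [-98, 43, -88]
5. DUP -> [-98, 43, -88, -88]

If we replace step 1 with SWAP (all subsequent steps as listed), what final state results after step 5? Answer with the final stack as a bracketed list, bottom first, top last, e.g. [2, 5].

[-2, -98, 43, -88, -88]

(re-executing from step 1 with the substitution; state before step 1: [-2])
1. SWAP -> [-2]
2. PUSH -98 -> [-2, -98]
3. PUSH 43 -> [-2, -98, 43]
4. PUSH -88 -> [-2, -98, 43, -88]
5. DUP -> [-2, -98, 43, -88, -88]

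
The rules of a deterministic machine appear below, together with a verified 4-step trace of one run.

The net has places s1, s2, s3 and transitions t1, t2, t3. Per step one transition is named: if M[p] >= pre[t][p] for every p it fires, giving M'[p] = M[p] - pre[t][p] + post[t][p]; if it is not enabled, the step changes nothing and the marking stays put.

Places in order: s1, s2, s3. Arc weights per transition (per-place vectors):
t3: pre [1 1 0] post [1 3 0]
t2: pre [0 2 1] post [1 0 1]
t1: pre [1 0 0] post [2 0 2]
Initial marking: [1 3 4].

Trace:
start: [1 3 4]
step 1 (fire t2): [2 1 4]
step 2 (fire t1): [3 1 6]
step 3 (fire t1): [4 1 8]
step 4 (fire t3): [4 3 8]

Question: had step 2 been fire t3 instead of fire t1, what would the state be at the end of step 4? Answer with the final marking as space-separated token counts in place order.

3 5 6

(re-executing from step 2 with the substitution; state before step 2: [2 1 4])
step 2 (fire t3): [2 3 4]
step 3 (fire t1): [3 3 6]
step 4 (fire t3): [3 5 6]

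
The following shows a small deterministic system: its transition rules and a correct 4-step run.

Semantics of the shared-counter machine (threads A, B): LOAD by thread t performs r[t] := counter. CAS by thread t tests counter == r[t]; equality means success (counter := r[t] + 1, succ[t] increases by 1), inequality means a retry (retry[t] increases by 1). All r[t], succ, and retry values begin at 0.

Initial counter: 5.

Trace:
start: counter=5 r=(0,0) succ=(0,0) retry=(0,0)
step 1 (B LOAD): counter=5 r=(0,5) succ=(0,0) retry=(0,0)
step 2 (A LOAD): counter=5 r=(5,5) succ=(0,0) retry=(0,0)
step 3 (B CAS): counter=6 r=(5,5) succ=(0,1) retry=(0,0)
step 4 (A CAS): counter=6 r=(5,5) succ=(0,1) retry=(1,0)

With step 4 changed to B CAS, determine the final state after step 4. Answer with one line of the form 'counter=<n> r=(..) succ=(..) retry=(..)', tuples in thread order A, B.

counter=6 r=(5,5) succ=(0,1) retry=(0,1)

(re-executing from step 4 with the substitution; state before step 4: counter=6 r=(5,5) succ=(0,1) retry=(0,0))
step 4 (B CAS): counter=6 r=(5,5) succ=(0,1) retry=(0,1)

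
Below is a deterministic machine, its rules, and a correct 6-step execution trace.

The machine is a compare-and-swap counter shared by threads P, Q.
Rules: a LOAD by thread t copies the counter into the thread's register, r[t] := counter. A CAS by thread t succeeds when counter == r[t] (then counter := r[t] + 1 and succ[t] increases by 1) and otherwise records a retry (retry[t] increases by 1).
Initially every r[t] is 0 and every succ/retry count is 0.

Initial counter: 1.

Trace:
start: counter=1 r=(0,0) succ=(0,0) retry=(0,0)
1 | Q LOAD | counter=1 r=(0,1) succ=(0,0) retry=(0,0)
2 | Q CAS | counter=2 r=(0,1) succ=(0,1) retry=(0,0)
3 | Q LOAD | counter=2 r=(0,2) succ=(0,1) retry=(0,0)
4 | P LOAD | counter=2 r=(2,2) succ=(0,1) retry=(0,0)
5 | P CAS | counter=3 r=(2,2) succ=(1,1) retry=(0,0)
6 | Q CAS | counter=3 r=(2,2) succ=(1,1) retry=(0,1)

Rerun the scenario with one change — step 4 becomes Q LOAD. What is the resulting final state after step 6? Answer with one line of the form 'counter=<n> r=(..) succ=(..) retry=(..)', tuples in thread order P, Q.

counter=3 r=(0,2) succ=(0,2) retry=(1,0)

(re-executing from step 4 with the substitution; state before step 4: counter=2 r=(0,2) succ=(0,1) retry=(0,0))
4 | Q LOAD | counter=2 r=(0,2) succ=(0,1) retry=(0,0)
5 | P CAS | counter=2 r=(0,2) succ=(0,1) retry=(1,0)
6 | Q CAS | counter=3 r=(0,2) succ=(0,2) retry=(1,0)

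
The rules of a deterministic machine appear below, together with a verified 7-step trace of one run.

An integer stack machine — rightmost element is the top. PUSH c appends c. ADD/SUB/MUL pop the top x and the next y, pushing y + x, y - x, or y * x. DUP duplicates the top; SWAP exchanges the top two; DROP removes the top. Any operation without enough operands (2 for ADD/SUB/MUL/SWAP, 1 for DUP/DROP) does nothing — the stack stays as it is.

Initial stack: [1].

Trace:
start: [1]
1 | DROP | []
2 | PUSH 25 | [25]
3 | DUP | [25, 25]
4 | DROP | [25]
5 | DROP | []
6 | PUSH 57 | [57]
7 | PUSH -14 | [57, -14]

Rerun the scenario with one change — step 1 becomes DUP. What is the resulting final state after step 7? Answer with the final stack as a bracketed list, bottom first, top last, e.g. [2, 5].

(re-executing from step 1 with the substitution; state before step 1: [1])
1 | DUP | [1, 1]
2 | PUSH 25 | [1, 1, 25]
3 | DUP | [1, 1, 25, 25]
4 | DROP | [1, 1, 25]
5 | DROP | [1, 1]
6 | PUSH 57 | [1, 1, 57]
7 | PUSH -14 | [1, 1, 57, -14]

[1, 1, 57, -14]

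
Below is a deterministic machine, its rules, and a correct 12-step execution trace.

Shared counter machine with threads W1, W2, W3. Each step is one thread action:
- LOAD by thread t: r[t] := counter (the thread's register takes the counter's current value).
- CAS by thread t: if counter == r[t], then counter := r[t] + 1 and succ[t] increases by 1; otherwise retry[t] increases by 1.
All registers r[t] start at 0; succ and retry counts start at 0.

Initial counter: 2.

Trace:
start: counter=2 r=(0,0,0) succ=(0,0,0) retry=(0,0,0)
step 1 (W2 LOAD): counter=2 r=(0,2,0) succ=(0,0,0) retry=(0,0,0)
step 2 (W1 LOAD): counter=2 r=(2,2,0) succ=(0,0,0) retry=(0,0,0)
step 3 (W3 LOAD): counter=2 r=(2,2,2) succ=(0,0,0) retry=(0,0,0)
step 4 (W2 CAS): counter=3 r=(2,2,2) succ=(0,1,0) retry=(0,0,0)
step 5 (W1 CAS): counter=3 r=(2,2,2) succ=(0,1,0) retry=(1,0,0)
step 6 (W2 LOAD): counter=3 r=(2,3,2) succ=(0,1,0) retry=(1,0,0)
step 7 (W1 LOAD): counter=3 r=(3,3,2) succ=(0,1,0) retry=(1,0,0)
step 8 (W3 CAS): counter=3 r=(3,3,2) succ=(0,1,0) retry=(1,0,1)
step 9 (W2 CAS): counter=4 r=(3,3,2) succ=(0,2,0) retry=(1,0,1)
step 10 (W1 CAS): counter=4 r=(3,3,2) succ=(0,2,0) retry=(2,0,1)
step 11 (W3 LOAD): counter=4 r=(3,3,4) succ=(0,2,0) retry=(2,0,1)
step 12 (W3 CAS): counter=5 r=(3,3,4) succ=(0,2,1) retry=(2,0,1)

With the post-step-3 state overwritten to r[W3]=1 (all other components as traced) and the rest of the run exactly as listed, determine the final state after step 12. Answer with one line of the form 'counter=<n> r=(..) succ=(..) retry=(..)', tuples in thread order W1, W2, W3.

counter=5 r=(3,3,4) succ=(0,2,1) retry=(2,0,1)

state after step 3 := counter=2 r=(2,2,1) succ=(0,0,0) retry=(0,0,0)
step 4 (W2 CAS): counter=3 r=(2,2,1) succ=(0,1,0) retry=(0,0,0)
step 5 (W1 CAS): counter=3 r=(2,2,1) succ=(0,1,0) retry=(1,0,0)
step 6 (W2 LOAD): counter=3 r=(2,3,1) succ=(0,1,0) retry=(1,0,0)
step 7 (W1 LOAD): counter=3 r=(3,3,1) succ=(0,1,0) retry=(1,0,0)
step 8 (W3 CAS): counter=3 r=(3,3,1) succ=(0,1,0) retry=(1,0,1)
step 9 (W2 CAS): counter=4 r=(3,3,1) succ=(0,2,0) retry=(1,0,1)
step 10 (W1 CAS): counter=4 r=(3,3,1) succ=(0,2,0) retry=(2,0,1)
step 11 (W3 LOAD): counter=4 r=(3,3,4) succ=(0,2,0) retry=(2,0,1)
step 12 (W3 CAS): counter=5 r=(3,3,4) succ=(0,2,1) retry=(2,0,1)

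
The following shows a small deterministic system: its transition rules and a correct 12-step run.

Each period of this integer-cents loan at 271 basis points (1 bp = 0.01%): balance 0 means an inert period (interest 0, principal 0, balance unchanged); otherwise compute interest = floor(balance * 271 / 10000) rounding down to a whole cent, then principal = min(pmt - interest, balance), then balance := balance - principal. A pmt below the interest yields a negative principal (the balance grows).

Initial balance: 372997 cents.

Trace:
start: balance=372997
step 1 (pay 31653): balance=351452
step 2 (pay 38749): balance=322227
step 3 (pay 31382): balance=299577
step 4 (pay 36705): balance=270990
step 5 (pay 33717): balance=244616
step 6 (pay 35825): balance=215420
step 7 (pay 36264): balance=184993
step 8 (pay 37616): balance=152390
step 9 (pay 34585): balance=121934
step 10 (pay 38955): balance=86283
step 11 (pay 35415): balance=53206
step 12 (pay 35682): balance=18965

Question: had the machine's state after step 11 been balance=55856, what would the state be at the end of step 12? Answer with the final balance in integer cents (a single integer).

state after step 11 := balance=55856
step 12 (pay 35682): balance=21687

21687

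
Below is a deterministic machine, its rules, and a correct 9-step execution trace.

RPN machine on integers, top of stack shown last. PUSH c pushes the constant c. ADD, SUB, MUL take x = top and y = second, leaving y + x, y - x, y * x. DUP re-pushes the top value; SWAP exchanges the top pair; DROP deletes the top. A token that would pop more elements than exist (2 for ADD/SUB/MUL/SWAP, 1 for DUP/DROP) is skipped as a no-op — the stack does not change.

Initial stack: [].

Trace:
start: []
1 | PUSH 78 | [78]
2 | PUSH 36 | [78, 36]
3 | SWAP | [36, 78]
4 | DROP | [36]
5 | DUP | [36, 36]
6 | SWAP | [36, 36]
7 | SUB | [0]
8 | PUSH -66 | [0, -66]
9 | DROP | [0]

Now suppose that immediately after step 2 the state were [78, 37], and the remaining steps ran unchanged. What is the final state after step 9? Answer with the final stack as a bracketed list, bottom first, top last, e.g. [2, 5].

[0]

state after step 2 := [78, 37]
3 | SWAP | [37, 78]
4 | DROP | [37]
5 | DUP | [37, 37]
6 | SWAP | [37, 37]
7 | SUB | [0]
8 | PUSH -66 | [0, -66]
9 | DROP | [0]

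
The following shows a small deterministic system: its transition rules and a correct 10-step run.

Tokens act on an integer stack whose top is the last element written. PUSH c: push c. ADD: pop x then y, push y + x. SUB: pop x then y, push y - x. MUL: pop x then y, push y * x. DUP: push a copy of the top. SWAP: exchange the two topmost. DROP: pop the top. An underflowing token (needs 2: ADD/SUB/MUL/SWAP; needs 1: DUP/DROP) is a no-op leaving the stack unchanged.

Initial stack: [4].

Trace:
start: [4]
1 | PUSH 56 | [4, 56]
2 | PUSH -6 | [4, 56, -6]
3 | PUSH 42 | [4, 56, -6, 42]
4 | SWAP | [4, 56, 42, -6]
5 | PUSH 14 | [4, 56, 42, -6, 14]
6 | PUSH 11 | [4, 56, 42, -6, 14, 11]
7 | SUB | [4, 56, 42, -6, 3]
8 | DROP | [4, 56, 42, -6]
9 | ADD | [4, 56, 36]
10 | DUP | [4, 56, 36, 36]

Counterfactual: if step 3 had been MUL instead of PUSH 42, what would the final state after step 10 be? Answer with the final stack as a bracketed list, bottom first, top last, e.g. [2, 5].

[-332, -332]

(re-executing from step 3 with the substitution; state before step 3: [4, 56, -6])
3 | MUL | [4, -336]
4 | SWAP | [-336, 4]
5 | PUSH 14 | [-336, 4, 14]
6 | PUSH 11 | [-336, 4, 14, 11]
7 | SUB | [-336, 4, 3]
8 | DROP | [-336, 4]
9 | ADD | [-332]
10 | DUP | [-332, -332]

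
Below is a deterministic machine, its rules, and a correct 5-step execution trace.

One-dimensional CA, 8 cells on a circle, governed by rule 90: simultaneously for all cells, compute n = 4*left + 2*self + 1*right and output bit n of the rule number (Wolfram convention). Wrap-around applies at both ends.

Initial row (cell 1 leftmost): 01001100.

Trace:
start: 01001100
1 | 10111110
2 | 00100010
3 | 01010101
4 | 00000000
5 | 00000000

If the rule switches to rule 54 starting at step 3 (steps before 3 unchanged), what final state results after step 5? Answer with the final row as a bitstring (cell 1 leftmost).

11011101

(re-executing steps 3..5 under rule 54; state before step 3: 00100010)
3 | 01110111
4 | 10001000
5 | 11011101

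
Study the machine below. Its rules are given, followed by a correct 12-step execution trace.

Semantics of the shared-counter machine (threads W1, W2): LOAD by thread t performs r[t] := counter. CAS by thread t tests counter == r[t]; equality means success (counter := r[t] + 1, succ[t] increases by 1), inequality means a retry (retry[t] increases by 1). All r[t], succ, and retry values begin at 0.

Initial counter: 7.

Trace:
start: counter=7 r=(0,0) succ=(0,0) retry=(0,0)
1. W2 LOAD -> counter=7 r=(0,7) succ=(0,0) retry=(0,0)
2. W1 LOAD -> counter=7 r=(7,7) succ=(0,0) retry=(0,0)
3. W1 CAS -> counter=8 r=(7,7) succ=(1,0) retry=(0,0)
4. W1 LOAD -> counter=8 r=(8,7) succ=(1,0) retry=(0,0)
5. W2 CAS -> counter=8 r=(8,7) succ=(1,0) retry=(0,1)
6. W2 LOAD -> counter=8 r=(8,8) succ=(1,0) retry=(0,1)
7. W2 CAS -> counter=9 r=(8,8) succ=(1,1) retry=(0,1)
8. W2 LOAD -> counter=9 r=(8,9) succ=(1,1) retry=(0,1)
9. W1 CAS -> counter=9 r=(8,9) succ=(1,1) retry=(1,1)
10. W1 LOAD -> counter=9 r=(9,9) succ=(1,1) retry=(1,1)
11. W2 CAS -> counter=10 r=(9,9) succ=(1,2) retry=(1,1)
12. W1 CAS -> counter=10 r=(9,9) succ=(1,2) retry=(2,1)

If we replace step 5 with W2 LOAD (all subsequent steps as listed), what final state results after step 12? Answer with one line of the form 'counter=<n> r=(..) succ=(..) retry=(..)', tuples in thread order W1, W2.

(re-executing from step 5 with the substitution; state before step 5: counter=8 r=(8,7) succ=(1,0) retry=(0,0))
5. W2 LOAD -> counter=8 r=(8,8) succ=(1,0) retry=(0,0)
6. W2 LOAD -> counter=8 r=(8,8) succ=(1,0) retry=(0,0)
7. W2 CAS -> counter=9 r=(8,8) succ=(1,1) retry=(0,0)
8. W2 LOAD -> counter=9 r=(8,9) succ=(1,1) retry=(0,0)
9. W1 CAS -> counter=9 r=(8,9) succ=(1,1) retry=(1,0)
10. W1 LOAD -> counter=9 r=(9,9) succ=(1,1) retry=(1,0)
11. W2 CAS -> counter=10 r=(9,9) succ=(1,2) retry=(1,0)
12. W1 CAS -> counter=10 r=(9,9) succ=(1,2) retry=(2,0)

counter=10 r=(9,9) succ=(1,2) retry=(2,0)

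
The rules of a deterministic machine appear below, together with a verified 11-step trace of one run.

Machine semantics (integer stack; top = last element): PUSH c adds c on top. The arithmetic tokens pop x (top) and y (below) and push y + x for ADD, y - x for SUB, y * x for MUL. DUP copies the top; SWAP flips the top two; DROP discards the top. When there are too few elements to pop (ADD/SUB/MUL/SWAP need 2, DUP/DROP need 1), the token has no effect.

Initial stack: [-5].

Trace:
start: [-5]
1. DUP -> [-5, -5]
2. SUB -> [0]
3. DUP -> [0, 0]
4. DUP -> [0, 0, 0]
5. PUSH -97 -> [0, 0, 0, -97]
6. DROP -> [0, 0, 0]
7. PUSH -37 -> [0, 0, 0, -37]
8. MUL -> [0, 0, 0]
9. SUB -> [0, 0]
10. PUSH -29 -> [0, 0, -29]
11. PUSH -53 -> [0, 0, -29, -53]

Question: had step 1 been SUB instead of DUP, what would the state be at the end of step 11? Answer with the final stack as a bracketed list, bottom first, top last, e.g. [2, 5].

(re-executing from step 1 with the substitution; state before step 1: [-5])
1. SUB -> [-5]
2. SUB -> [-5]
3. DUP -> [-5, -5]
4. DUP -> [-5, -5, -5]
5. PUSH -97 -> [-5, -5, -5, -97]
6. DROP -> [-5, -5, -5]
7. PUSH -37 -> [-5, -5, -5, -37]
8. MUL -> [-5, -5, 185]
9. SUB -> [-5, -190]
10. PUSH -29 -> [-5, -190, -29]
11. PUSH -53 -> [-5, -190, -29, -53]

[-5, -190, -29, -53]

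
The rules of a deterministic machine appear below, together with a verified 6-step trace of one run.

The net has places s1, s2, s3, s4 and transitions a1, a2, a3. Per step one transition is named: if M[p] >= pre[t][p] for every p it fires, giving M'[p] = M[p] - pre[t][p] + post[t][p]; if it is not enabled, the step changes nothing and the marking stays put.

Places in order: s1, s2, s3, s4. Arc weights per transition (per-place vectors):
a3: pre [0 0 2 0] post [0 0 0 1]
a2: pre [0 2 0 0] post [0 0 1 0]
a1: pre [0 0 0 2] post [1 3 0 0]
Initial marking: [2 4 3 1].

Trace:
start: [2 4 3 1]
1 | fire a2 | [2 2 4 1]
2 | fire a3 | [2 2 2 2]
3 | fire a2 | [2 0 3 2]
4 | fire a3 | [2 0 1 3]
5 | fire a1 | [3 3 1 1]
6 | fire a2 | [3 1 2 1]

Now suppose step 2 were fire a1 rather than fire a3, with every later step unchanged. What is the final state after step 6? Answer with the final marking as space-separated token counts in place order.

3 1 4 0

(re-executing from step 2 with the substitution; state before step 2: [2 2 4 1])
2 | fire a1 | [2 2 4 1]
3 | fire a2 | [2 0 5 1]
4 | fire a3 | [2 0 3 2]
5 | fire a1 | [3 3 3 0]
6 | fire a2 | [3 1 4 0]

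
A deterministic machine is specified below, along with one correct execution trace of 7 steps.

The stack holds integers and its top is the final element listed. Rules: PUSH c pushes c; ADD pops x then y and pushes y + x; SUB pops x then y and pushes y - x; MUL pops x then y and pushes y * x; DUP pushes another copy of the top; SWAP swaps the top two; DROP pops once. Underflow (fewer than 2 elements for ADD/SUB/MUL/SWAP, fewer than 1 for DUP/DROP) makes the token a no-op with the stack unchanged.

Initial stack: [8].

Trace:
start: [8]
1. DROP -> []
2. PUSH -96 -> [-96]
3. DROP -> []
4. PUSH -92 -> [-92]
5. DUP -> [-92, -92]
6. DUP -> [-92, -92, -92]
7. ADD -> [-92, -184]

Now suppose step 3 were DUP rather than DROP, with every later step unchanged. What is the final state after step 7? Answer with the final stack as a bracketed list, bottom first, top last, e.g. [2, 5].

(re-executing from step 3 with the substitution; state before step 3: [-96])
3. DUP -> [-96, -96]
4. PUSH -92 -> [-96, -96, -92]
5. DUP -> [-96, -96, -92, -92]
6. DUP -> [-96, -96, -92, -92, -92]
7. ADD -> [-96, -96, -92, -184]

[-96, -96, -92, -184]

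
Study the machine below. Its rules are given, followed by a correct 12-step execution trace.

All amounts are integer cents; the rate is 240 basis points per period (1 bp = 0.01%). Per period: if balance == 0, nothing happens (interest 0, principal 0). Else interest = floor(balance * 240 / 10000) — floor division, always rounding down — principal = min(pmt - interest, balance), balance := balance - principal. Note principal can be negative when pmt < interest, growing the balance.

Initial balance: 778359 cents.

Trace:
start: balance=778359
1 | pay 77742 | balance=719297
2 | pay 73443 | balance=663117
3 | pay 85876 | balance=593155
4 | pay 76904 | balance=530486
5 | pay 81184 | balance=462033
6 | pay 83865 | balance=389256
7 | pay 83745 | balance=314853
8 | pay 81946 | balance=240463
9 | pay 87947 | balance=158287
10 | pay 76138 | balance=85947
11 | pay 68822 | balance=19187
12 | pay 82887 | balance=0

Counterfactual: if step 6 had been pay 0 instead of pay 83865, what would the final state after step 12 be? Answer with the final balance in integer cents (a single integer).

(re-executing from step 6 with the substitution; state before step 6: balance=462033)
6 | pay 0 | balance=473121
7 | pay 83745 | balance=400730
8 | pay 81946 | balance=328401
9 | pay 87947 | balance=248335
10 | pay 76138 | balance=178157
11 | pay 68822 | balance=113610
12 | pay 82887 | balance=33449

33449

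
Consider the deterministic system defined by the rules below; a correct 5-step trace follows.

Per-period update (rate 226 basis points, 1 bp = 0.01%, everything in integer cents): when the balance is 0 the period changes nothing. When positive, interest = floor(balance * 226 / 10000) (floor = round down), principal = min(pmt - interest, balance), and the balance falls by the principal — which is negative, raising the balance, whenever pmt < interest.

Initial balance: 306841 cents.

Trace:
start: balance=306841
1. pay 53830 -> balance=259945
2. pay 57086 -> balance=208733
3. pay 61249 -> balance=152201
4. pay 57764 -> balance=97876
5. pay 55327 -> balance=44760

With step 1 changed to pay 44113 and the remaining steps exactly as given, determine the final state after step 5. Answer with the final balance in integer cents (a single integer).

55386

(re-executing from step 1 with the substitution; state before step 1: balance=306841)
1. pay 44113 -> balance=269662
2. pay 57086 -> balance=218670
3. pay 61249 -> balance=162362
4. pay 57764 -> balance=108267
5. pay 55327 -> balance=55386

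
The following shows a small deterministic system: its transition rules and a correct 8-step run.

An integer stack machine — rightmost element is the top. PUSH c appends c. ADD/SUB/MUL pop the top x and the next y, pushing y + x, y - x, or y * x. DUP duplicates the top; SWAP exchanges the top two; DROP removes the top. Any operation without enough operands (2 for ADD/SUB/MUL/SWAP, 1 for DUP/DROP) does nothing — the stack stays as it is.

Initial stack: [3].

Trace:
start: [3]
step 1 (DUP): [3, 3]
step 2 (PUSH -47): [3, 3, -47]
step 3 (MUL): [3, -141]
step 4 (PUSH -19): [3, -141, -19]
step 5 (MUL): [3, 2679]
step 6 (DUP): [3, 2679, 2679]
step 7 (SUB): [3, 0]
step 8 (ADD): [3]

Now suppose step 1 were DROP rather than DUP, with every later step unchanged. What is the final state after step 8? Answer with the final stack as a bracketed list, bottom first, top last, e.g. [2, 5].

[0]

(re-executing from step 1 with the substitution; state before step 1: [3])
step 1 (DROP): []
step 2 (PUSH -47): [-47]
step 3 (MUL): [-47]
step 4 (PUSH -19): [-47, -19]
step 5 (MUL): [893]
step 6 (DUP): [893, 893]
step 7 (SUB): [0]
step 8 (ADD): [0]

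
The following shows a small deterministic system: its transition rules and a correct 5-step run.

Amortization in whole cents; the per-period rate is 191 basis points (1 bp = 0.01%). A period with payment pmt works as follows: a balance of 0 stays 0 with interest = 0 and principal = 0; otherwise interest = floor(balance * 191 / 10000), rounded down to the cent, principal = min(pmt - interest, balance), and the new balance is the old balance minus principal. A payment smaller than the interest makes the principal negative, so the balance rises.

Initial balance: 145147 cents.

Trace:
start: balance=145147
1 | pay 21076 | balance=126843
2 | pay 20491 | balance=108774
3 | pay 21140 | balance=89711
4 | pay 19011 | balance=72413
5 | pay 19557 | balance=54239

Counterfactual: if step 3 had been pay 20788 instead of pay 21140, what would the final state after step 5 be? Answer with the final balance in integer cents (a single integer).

(re-executing from step 3 with the substitution; state before step 3: balance=108774)
3 | pay 20788 | balance=90063
4 | pay 19011 | balance=72772
5 | pay 19557 | balance=54604

54604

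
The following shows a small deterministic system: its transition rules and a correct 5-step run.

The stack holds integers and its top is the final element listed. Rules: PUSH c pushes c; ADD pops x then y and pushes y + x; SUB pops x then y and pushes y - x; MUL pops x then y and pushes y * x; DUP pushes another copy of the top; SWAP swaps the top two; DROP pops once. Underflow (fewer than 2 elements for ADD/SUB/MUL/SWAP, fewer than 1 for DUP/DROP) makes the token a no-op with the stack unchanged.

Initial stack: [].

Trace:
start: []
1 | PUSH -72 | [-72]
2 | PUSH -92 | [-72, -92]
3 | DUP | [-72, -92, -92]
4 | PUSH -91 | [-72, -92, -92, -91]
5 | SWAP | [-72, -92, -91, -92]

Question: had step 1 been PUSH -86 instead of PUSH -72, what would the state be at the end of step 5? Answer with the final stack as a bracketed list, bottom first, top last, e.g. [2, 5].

[-86, -92, -91, -92]

(re-executing from step 1 with the substitution; state before step 1: [])
1 | PUSH -86 | [-86]
2 | PUSH -92 | [-86, -92]
3 | DUP | [-86, -92, -92]
4 | PUSH -91 | [-86, -92, -92, -91]
5 | SWAP | [-86, -92, -91, -92]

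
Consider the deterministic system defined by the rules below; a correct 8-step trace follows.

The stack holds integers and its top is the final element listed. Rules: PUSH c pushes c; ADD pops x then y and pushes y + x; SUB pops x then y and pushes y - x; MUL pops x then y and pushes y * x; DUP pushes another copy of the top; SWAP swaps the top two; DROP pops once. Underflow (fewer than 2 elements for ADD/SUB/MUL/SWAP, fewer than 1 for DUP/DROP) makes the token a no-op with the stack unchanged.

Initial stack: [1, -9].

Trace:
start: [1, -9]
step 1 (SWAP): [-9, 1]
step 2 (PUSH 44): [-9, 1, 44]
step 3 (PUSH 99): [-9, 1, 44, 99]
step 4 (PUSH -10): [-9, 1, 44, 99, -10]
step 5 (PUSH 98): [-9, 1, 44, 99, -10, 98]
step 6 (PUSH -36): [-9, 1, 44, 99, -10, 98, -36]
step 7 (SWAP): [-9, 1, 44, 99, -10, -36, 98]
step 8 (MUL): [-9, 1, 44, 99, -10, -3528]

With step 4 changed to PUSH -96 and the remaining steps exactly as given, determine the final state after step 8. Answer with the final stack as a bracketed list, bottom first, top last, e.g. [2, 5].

(re-executing from step 4 with the substitution; state before step 4: [-9, 1, 44, 99])
step 4 (PUSH -96): [-9, 1, 44, 99, -96]
step 5 (PUSH 98): [-9, 1, 44, 99, -96, 98]
step 6 (PUSH -36): [-9, 1, 44, 99, -96, 98, -36]
step 7 (SWAP): [-9, 1, 44, 99, -96, -36, 98]
step 8 (MUL): [-9, 1, 44, 99, -96, -3528]

[-9, 1, 44, 99, -96, -3528]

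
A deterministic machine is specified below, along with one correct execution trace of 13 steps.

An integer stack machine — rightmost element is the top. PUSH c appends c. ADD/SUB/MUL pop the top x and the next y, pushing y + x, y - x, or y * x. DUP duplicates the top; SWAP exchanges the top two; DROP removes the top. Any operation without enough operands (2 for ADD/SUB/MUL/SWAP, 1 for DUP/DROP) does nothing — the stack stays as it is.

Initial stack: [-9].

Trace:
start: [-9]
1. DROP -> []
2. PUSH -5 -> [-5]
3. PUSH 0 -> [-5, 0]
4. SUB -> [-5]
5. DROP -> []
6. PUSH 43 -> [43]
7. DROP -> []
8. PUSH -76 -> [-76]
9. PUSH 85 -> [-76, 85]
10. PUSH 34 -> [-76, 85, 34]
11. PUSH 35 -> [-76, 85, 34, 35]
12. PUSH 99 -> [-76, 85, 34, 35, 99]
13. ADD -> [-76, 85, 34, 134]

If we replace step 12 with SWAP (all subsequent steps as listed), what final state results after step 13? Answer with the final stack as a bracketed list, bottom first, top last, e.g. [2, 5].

(re-executing from step 12 with the substitution; state before step 12: [-76, 85, 34, 35])
12. SWAP -> [-76, 85, 35, 34]
13. ADD -> [-76, 85, 69]

[-76, 85, 69]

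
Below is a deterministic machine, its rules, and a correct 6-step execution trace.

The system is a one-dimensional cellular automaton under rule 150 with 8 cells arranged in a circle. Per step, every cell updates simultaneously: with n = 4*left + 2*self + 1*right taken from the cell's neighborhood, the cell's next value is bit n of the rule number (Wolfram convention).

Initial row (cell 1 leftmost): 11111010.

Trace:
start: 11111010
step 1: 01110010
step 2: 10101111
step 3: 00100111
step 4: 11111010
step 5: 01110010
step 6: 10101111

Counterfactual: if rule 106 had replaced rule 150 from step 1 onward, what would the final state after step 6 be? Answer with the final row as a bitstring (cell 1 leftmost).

11100101

(re-executing steps 1..6 under rule 106; state before step 1: 11111010)
step 1: 10001101
step 2: 10011111
step 3: 10110000
step 4: 01110001
step 5: 11010010
step 6: 11100101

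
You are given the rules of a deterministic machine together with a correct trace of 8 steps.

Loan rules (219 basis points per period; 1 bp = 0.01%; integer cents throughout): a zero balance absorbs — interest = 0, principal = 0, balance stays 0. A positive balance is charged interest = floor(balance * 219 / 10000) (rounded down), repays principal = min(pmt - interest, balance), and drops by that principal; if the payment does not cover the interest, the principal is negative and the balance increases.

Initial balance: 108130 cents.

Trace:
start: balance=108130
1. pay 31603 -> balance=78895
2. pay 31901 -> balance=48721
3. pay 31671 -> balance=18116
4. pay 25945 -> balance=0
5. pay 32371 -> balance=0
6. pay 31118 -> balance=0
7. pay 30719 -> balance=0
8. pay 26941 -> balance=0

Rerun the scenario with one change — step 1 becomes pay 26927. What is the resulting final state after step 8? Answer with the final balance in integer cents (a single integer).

(re-executing from step 1 with the substitution; state before step 1: balance=108130)
1. pay 26927 -> balance=83571
2. pay 31901 -> balance=53500
3. pay 31671 -> balance=23000
4. pay 25945 -> balance=0
5. pay 32371 -> balance=0
6. pay 31118 -> balance=0
7. pay 30719 -> balance=0
8. pay 26941 -> balance=0

0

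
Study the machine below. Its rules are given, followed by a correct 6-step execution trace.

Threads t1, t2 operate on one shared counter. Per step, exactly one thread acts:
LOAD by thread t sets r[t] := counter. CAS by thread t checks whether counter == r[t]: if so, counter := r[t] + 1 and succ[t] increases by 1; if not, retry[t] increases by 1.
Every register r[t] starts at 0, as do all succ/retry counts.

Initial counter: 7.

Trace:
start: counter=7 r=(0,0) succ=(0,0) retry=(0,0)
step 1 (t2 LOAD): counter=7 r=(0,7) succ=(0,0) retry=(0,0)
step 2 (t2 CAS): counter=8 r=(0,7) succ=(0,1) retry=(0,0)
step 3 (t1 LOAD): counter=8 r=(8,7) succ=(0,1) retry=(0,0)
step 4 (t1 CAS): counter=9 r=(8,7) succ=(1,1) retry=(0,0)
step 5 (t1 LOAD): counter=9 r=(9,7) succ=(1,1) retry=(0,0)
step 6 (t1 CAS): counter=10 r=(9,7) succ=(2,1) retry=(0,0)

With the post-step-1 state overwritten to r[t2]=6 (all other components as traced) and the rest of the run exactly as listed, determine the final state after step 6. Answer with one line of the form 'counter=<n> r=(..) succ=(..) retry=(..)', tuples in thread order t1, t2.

state after step 1 := counter=7 r=(0,6) succ=(0,0) retry=(0,0)
step 2 (t2 CAS): counter=7 r=(0,6) succ=(0,0) retry=(0,1)
step 3 (t1 LOAD): counter=7 r=(7,6) succ=(0,0) retry=(0,1)
step 4 (t1 CAS): counter=8 r=(7,6) succ=(1,0) retry=(0,1)
step 5 (t1 LOAD): counter=8 r=(8,6) succ=(1,0) retry=(0,1)
step 6 (t1 CAS): counter=9 r=(8,6) succ=(2,0) retry=(0,1)

counter=9 r=(8,6) succ=(2,0) retry=(0,1)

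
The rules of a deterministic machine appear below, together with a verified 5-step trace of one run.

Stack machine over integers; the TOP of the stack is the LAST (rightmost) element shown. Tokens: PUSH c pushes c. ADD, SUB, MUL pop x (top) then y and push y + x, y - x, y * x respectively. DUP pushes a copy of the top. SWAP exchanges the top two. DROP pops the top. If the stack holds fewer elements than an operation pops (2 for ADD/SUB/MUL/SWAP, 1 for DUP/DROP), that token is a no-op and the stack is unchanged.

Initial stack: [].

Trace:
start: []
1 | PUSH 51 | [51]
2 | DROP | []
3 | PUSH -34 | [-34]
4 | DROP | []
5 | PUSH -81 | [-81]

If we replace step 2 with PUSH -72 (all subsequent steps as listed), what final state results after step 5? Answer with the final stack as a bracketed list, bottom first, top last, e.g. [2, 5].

(re-executing from step 2 with the substitution; state before step 2: [51])
2 | PUSH -72 | [51, -72]
3 | PUSH -34 | [51, -72, -34]
4 | DROP | [51, -72]
5 | PUSH -81 | [51, -72, -81]

[51, -72, -81]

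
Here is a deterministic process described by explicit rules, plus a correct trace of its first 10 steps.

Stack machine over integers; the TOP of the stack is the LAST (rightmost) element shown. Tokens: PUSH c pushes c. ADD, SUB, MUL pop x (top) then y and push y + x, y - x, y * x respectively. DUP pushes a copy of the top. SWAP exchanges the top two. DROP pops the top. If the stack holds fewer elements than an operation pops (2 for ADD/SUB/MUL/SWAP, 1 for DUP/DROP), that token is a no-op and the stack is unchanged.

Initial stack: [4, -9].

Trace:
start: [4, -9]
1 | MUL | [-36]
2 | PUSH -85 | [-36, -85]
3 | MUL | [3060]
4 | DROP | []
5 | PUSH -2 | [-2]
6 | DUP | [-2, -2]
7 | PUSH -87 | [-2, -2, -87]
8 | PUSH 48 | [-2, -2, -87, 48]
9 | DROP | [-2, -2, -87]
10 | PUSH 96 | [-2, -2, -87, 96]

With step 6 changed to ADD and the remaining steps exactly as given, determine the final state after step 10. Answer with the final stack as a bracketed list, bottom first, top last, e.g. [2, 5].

(re-executing from step 6 with the substitution; state before step 6: [-2])
6 | ADD | [-2]
7 | PUSH -87 | [-2, -87]
8 | PUSH 48 | [-2, -87, 48]
9 | DROP | [-2, -87]
10 | PUSH 96 | [-2, -87, 96]

[-2, -87, 96]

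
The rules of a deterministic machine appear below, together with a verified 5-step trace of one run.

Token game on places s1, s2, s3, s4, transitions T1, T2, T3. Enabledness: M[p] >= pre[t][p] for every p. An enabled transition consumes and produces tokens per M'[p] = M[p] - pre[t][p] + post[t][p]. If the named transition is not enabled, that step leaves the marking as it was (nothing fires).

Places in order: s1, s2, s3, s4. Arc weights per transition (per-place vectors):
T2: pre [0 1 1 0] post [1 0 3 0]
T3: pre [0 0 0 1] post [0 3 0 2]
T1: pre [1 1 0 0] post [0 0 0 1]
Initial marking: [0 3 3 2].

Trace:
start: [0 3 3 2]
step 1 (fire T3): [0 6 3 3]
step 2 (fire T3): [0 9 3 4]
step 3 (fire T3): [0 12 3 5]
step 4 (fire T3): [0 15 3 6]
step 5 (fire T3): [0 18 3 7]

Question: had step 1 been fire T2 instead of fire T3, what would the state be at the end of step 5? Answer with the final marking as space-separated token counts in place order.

1 14 5 6

(re-executing from step 1 with the substitution; state before step 1: [0 3 3 2])
step 1 (fire T2): [1 2 5 2]
step 2 (fire T3): [1 5 5 3]
step 3 (fire T3): [1 8 5 4]
step 4 (fire T3): [1 11 5 5]
step 5 (fire T3): [1 14 5 6]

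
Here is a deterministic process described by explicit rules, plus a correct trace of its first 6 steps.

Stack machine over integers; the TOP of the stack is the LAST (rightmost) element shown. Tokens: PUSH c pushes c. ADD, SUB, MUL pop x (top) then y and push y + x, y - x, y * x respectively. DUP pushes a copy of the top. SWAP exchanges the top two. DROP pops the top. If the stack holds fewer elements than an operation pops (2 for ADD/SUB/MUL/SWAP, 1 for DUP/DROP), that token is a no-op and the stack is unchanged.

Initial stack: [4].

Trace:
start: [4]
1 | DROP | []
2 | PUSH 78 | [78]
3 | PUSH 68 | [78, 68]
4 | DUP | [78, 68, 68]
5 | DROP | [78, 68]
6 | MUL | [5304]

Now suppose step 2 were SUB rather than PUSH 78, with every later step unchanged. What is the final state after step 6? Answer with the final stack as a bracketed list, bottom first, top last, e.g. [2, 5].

(re-executing from step 2 with the substitution; state before step 2: [])
2 | SUB | []
3 | PUSH 68 | [68]
4 | DUP | [68, 68]
5 | DROP | [68]
6 | MUL | [68]

[68]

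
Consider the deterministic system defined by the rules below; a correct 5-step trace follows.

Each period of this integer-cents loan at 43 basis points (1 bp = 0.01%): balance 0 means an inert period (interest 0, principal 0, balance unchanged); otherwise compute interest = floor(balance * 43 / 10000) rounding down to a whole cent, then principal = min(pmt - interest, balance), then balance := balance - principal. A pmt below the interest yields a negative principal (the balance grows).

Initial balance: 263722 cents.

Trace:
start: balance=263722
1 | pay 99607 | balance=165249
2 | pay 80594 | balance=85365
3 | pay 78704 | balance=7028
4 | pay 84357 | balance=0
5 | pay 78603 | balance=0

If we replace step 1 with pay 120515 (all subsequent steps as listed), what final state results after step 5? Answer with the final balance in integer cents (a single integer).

(re-executing from step 1 with the substitution; state before step 1: balance=263722)
1 | pay 120515 | balance=144341
2 | pay 80594 | balance=64367
3 | pay 78704 | balance=0
4 | pay 84357 | balance=0
5 | pay 78603 | balance=0

0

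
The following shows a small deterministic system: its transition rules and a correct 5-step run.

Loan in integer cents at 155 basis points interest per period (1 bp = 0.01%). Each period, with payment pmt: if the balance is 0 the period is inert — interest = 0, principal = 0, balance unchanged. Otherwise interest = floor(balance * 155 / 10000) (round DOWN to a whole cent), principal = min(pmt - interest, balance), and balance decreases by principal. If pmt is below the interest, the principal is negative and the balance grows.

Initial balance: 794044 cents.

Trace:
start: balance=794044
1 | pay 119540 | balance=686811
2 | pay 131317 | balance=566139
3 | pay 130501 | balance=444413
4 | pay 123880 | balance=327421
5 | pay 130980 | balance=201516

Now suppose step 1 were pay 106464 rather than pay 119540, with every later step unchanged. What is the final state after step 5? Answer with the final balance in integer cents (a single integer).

215421

(re-executing from step 1 with the substitution; state before step 1: balance=794044)
1 | pay 106464 | balance=699887
2 | pay 131317 | balance=579418
3 | pay 130501 | balance=457897
4 | pay 123880 | balance=341114
5 | pay 130980 | balance=215421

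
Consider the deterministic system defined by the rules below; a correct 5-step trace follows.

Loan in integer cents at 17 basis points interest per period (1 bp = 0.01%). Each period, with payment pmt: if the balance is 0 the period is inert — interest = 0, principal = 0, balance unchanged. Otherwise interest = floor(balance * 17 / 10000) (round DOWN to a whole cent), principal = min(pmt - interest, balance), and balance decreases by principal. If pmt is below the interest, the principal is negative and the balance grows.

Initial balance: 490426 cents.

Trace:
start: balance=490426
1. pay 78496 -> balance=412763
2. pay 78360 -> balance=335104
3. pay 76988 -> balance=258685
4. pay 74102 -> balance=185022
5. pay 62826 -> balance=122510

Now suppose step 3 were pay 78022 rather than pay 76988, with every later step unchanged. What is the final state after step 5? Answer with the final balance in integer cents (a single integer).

121473

(re-executing from step 3 with the substitution; state before step 3: balance=335104)
3. pay 78022 -> balance=257651
4. pay 74102 -> balance=183987
5. pay 62826 -> balance=121473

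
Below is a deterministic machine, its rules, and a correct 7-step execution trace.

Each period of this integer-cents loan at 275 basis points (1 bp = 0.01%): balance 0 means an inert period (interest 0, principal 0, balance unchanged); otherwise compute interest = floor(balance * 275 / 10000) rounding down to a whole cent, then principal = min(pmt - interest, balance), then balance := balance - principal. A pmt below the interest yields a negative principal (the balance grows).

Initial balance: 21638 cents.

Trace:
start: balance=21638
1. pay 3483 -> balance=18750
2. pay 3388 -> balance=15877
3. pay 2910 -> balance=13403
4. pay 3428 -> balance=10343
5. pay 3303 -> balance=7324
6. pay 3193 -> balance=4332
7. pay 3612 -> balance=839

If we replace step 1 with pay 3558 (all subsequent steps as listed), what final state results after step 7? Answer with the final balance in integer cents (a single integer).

751

(re-executing from step 1 with the substitution; state before step 1: balance=21638)
1. pay 3558 -> balance=18675
2. pay 3388 -> balance=15800
3. pay 2910 -> balance=13324
4. pay 3428 -> balance=10262
5. pay 3303 -> balance=7241
6. pay 3193 -> balance=4247
7. pay 3612 -> balance=751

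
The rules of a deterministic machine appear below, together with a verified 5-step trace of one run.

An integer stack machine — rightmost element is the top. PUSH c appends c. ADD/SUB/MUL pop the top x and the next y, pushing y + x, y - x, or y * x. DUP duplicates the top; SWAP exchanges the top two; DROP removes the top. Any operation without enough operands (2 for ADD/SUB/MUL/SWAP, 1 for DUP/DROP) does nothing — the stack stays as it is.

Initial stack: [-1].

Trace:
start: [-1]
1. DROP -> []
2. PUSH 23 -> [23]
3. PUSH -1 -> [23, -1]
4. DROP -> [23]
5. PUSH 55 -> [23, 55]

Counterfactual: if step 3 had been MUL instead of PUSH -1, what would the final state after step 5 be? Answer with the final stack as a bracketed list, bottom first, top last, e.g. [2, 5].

(re-executing from step 3 with the substitution; state before step 3: [23])
3. MUL -> [23]
4. DROP -> []
5. PUSH 55 -> [55]

[55]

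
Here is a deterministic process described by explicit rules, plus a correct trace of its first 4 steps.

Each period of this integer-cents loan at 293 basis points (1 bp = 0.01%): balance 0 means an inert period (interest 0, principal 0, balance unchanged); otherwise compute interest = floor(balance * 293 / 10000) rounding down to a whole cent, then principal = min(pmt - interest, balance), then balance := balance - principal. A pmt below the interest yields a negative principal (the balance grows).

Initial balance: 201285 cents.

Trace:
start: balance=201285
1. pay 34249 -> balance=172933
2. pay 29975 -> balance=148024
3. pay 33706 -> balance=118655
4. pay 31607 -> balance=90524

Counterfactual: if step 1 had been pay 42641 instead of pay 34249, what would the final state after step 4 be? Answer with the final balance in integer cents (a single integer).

81374

(re-executing from step 1 with the substitution; state before step 1: balance=201285)
1. pay 42641 -> balance=164541
2. pay 29975 -> balance=139387
3. pay 33706 -> balance=109765
4. pay 31607 -> balance=81374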